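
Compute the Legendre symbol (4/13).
(4/13) = 4^{6} mod 13 = 1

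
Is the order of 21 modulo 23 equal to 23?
No, the actual order is 22, not 23.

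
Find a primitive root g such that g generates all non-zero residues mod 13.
p - 1 = 12 has prime divisors 2, 3. h is a primitive root mod 13 iff h^(12/q) ≢ 1 (mod 13) for each such q.
h = 2: 2^6 ≡ 12, 2^4 ≡ 3 (mod 13); none is 1, so 2 has order 12 and is a primitive root.
The smallest primitive root mod 13 is g = 2.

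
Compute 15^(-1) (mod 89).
6

Using Extended Euclidean Algorithm:
gcd(15, 89) = 1
Bezout coefficients: 15 × 6 + 89 × -1 = 1
So 15 × 6 ≡ 1 (mod 89)
The inverse is 6 mod 89 = 6
Verification: 15 × 6 = 90 = 1 × 89 + 1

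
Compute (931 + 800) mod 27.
3

(931 + 800) = 1731
1731 mod 27 = 3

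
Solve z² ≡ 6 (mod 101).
The square roots of 6 mod 101 are 39 and 62. Verify: 39² = 1521 ≡ 6 (mod 101)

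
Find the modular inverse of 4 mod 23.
4^(-1) ≡ 6 (mod 23). Verification: 4 × 6 = 24 ≡ 1 (mod 23)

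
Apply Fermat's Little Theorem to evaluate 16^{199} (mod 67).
16

By Fermat's Little Theorem, a^(p-1) ≡ 1 (mod p) for prime p and gcd(a, p) = 1
Here p = 67, so 16^66 ≡ 1 (mod 67)
We can reduce the exponent: 199 mod 66 = 1
So 16^199 ≡ 16^1 (mod 67)
Computing: 16^1 mod 67 = 16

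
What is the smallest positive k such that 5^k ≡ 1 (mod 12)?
Powers of 5 mod 12: 5^1≡5, 5^2≡1. Order = 2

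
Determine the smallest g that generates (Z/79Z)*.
3

A primitive root g modulo p has order p-1 = 78
Prime divisors of 78: [2, 3, 13]
g is a primitive root iff g^(78/q) ≢ 1 (mod 79) for each prime divisor q
Testing small values:
  g = 2: 2^39 ≡ 1, 2^26 ≡ 23, 2^6 ≡ 64 (mod 79) → 2^39 ≡ 1, not primitive root
  g = 3: 3^39 ≡ 78, 3^26 ≡ 23, 3^6 ≡ 18 (mod 79) → none is 1, primitive root!
The smallest primitive root is 3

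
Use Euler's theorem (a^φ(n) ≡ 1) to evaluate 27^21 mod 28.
By Euler: 27^{12} ≡ 1 (mod 28) since gcd(27, 28) = 1. 21 = 1×12 + 9. So 27^{21} ≡ 27^{9} ≡ 27 (mod 28)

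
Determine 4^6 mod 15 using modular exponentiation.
6 = 4 + 2 (binary 110). Repeated squaring mod 15: 4^1 ≡ 4; 4^2 ≡ 4² = 16 ≡ 1; 4^4 ≡ 1² = 1 ≡ 1. Multiply: 4^6 = 4^4 × 4^2 ≡ 1 × 1 (mod 15): 1 × 1 = 1 ≡ 1. So 4^6 ≡ 1 (mod 15).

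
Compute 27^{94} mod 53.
17

Using successive squaring:
Binary expansion of 94: 1011110
Powers of 27 mod 53 (each is the square of the previous):
  27^1 ≡ 27 (mod 53)
  27^2 ≡ 27² = 729 ≡ 40 (mod 53)
  27^4 ≡ 40² = 1600 ≡ 10 (mod 53)
  27^8 ≡ 10² = 100 ≡ 47 (mod 53)
  27^16 ≡ 47² = 2209 ≡ 36 (mod 53)
  27^32 ≡ 36² = 1296 ≡ 24 (mod 53)
  27^64 ≡ 24² = 576 ≡ 46 (mod 53)
94 = 64 + 16 + 8 + 4 + 2, so 27^94 = 27^64 × 27^16 × 27^8 × 27^4 × 27^2 ≡ 46 × 36 × 47 × 10 × 40 (mod 53)
Multiplying step by step:
  46 × 36 = 1656 ≡ 13 (mod 53)
  13 × 47 = 611 ≡ 28 (mod 53)
  28 × 10 = 280 ≡ 15 (mod 53)
  15 × 40 = 600 ≡ 17 (mod 53)
Result: 27^94 ≡ 17 (mod 53)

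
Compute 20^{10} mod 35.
15

Using successive squaring:
Binary expansion of 10: 1010
Powers of 20 mod 35 (each is the square of the previous):
  20^1 ≡ 20 (mod 35)
  20^2 ≡ 20² = 400 ≡ 15 (mod 35)
  20^4 ≡ 15² = 225 ≡ 15 (mod 35)
  20^8 ≡ 15² = 225 ≡ 15 (mod 35)
10 = 8 + 2, so 20^10 = 20^8 × 20^2 ≡ 15 × 15 (mod 35)
Multiplying step by step:
  15 × 15 = 225 ≡ 15 (mod 35)
Result: 20^10 ≡ 15 (mod 35)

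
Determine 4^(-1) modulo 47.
4^(-1) ≡ 12 (mod 47). Verification: 4 × 12 = 48 ≡ 1 (mod 47)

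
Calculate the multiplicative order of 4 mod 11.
Powers of 4 mod 11: 4^1≡4, 4^2≡5, 4^3≡9, 4^4≡3, 4^5≡1. Order = 5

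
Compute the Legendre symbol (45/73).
(45/73) = 45^{36} mod 73 = -1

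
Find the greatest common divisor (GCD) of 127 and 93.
1

Using the Euclidean algorithm:
127 = 1 × 93 + 34
93 = 2 × 34 + 25
34 = 1 × 25 + 9
25 = 2 × 9 + 7
9 = 1 × 7 + 2
7 = 3 × 2 + 1
2 = 2 × 1 + 0

GCD(127, 93) = 1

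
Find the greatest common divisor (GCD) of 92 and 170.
2

Using the Euclidean algorithm:
92 = 0 × 170 + 92
170 = 1 × 92 + 78
92 = 1 × 78 + 14
78 = 5 × 14 + 8
14 = 1 × 8 + 6
8 = 1 × 6 + 2
6 = 3 × 2 + 0

GCD(92, 170) = 2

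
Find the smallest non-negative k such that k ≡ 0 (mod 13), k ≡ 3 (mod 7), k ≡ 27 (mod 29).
143

Using the Chinese Remainder Theorem:
M = product of moduli = 2639
For equation 1: M_1 = 203, 203 ≡ 8 (mod 13), inverse of 203 mod 13 is 5 (check: 8 × 5 = 40 ≡ 1 (mod 13))
For equation 2: M_2 = 377, 377 ≡ 6 (mod 7), inverse of 377 mod 7 is 6 (check: 6 × 6 = 36 ≡ 1 (mod 7))
For equation 3: M_3 = 91, 91 ≡ 4 (mod 29), inverse of 91 mod 29 is 22 (check: 4 × 22 = 88 ≡ 1 (mod 29))
Combine: k ≡ Σ r_i×M_i×(M_i⁻¹ mod m_i) = 0×203×5 + 3×377×6 + 27×91×22 = 0 + 6786 + 54054 = 60840
60840 mod 2639 = 143
k ≡ 143 (mod 2639)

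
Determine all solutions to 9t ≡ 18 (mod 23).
2

Since gcd(9, 23) = 1 divides 18, a solution exists.
Multiply both sides by the inverse of 9 mod 23:
  9^(-1) mod 23 = 18
  x ≡ 18 × 18 ≡ 324 ≡ 2 (mod 23)
Verification: 9 × 2 = 18 = 0 × 23 + 18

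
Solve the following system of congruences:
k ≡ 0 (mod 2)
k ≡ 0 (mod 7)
0

Using the Chinese Remainder Theorem:
M = product of moduli = 14
For equation 1: M_1 = 7, 7 ≡ 1 (mod 2), inverse of 7 mod 2 is 1 (check: 1 × 1 = 1 ≡ 1 (mod 2))
For equation 2: M_2 = 2, 2 ≡ 2 (mod 7), inverse of 2 mod 7 is 4 (check: 2 × 4 = 8 ≡ 1 (mod 7))
Combine: k ≡ Σ r_i×M_i×(M_i⁻¹ mod m_i) = 0×7×1 + 0×2×4 = 0 + 0 = 0
0 mod 14 = 0
k ≡ 0 (mod 14)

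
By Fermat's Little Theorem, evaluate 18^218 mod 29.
By Fermat: 18^{28} ≡ 1 (mod 29). 218 = 7×28 + 22. So 18^{218} ≡ 18^{22} ≡ 13 (mod 29)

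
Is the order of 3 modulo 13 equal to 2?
No, the actual order is 3, not 2.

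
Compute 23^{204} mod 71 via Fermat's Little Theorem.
48

By Fermat's Little Theorem, a^(p-1) ≡ 1 (mod p) for prime p and gcd(a, p) = 1
Here p = 71, so 23^70 ≡ 1 (mod 71)
We can reduce the exponent: 204 mod 70 = 64
So 23^204 ≡ 23^64 (mod 71)
Computing: 23^64 mod 71 = 48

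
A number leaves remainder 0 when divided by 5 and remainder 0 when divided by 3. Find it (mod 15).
M = 5 × 3 = 15. M₁ = 3, y₁ ≡ 2 (mod 5). M₂ = 5, y₂ ≡ 2 (mod 3). t = 0×3×2 + 0×5×2 ≡ 0 (mod 15)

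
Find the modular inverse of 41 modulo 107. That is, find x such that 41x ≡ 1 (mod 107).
47

Using Extended Euclidean Algorithm:
gcd(41, 107) = 1
Bezout coefficients: 41 × 47 + 107 × -18 = 1
So 41 × 47 ≡ 1 (mod 107)
The inverse is 47 mod 107 = 47
Verification: 41 × 47 = 1927 = 18 × 107 + 1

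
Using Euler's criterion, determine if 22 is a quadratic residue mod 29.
By Euler's criterion: 22^{14} ≡ 1 (mod 29). Since this equals 1, 22 is a QR.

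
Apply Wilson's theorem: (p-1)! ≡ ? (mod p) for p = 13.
By Wilson's theorem, (12)! ≡ -1 ≡ 12 (mod 13)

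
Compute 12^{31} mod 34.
10

Using successive squaring:
Binary expansion of 31: 11111
Powers of 12 mod 34 (each is the square of the previous):
  12^1 ≡ 12 (mod 34)
  12^2 ≡ 12² = 144 ≡ 8 (mod 34)
  12^4 ≡ 8² = 64 ≡ 30 (mod 34)
  12^8 ≡ 30² = 900 ≡ 16 (mod 34)
  12^16 ≡ 16² = 256 ≡ 18 (mod 34)
31 = 16 + 8 + 4 + 2 + 1, so 12^31 = 12^16 × 12^8 × 12^4 × 12^2 × 12^1 ≡ 18 × 16 × 30 × 8 × 12 (mod 34)
Multiplying step by step:
  18 × 16 = 288 ≡ 16 (mod 34)
  16 × 30 = 480 ≡ 4 (mod 34)
  4 × 8 = 32 ≡ 32 (mod 34)
  32 × 12 = 384 ≡ 10 (mod 34)
Result: 12^31 ≡ 10 (mod 34)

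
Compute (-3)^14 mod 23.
Using repeated squaring. (-3) ≡ 20 (mod 23). 14 = 8 + 4 + 2 (binary 1110). Repeated squaring mod 23: 20^1 ≡ 20; 20^2 ≡ 20² = 400 ≡ 9; 20^4 ≡ 9² = 81 ≡ 12; 20^8 ≡ 12² = 144 ≡ 6. Multiply: (-3)^14 ≡ 20^8 × 20^4 × 20^2 ≡ 6 × 12 × 9 (mod 23): 6 × 12 = 72 ≡ 3; 3 × 9 = 27 ≡ 4. So (-3)^14 ≡ 4 (mod 23).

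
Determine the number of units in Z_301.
252

Prime factorization: 301 = 7 × 43
Using the formula φ(n) = n × Π(1 - 1/p) for each prime factor p:
φ(301) = 301 × (1 - 1/7) × (1 - 1/43)
φ(301) = 252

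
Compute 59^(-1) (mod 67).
59^(-1) ≡ 25 (mod 67). Verification: 59 × 25 = 1475 ≡ 1 (mod 67)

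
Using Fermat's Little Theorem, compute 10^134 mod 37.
By Fermat: 10^{36} ≡ 1 (mod 37). 134 = 3×36 + 26. So 10^{134} ≡ 10^{26} ≡ 26 (mod 37)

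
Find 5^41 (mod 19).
Using Fermat: 5^{18} ≡ 1 (mod 19). 41 ≡ 5 (mod 18). So 5^{41} ≡ 5^{5} ≡ 9 (mod 19)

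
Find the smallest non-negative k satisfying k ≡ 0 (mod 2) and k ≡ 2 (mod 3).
M = 2 × 3 = 6. M₁ = 3, y₁ ≡ 1 (mod 2). M₂ = 2, y₂ ≡ 2 (mod 3). k = 0×3×1 + 2×2×2 ≡ 2 (mod 6)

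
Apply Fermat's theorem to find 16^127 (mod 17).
By Fermat: 16^{16} ≡ 1 (mod 17). 127 = 7×16 + 15. So 16^{127} ≡ 16^{15} ≡ 16 (mod 17)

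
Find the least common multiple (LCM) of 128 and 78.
4992

First find GCD(128, 78) using the Euclidean algorithm:
128 = 1 × 78 + 50
78 = 1 × 50 + 28
50 = 1 × 28 + 22
28 = 1 × 22 + 6
22 = 3 × 6 + 4
6 = 1 × 4 + 2
4 = 2 × 2 + 0
GCD(128, 78) = 2

LCM formula: LCM(a, b) = (a × b) / GCD(a, b)
LCM(128, 78) = (128 × 78) / 2
LCM(128, 78) = 9984 / 2
LCM(128, 78) = 4992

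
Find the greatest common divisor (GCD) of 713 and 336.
1

Using the Euclidean algorithm:
713 = 2 × 336 + 41
336 = 8 × 41 + 8
41 = 5 × 8 + 1
8 = 8 × 1 + 0

GCD(713, 336) = 1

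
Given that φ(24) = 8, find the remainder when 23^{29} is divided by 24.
By Euler: 23^{8} ≡ 1 (mod 24) since gcd(23, 24) = 1. 29 = 3×8 + 5. So 23^{29} ≡ 23^{5} ≡ 23 (mod 24)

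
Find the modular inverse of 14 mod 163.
14^(-1) ≡ 35 (mod 163). Verification: 14 × 35 = 490 ≡ 1 (mod 163)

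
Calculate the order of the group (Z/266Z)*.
108

Prime factorization: 266 = 2 × 7 × 19
Using the formula φ(n) = n × Π(1 - 1/p) for each prime factor p:
φ(266) = 266 × (1 - 1/2) × (1 - 1/7) × (1 - 1/19)
φ(266) = 108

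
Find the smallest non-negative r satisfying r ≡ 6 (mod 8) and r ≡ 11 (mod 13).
M = 8 × 13 = 104. M₁ = 13, y₁ ≡ 5 (mod 8). M₂ = 8, y₂ ≡ 5 (mod 13). r = 6×13×5 + 11×8×5 ≡ 102 (mod 104)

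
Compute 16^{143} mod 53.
1

Using successive squaring:
Binary expansion of 143: 10001111
Powers of 16 mod 53 (each is the square of the previous):
  16^1 ≡ 16 (mod 53)
  16^2 ≡ 16² = 256 ≡ 44 (mod 53)
  16^4 ≡ 44² = 1936 ≡ 28 (mod 53)
  16^8 ≡ 28² = 784 ≡ 42 (mod 53)
  16^16 ≡ 42² = 1764 ≡ 15 (mod 53)
  16^32 ≡ 15² = 225 ≡ 13 (mod 53)
  16^64 ≡ 13² = 169 ≡ 10 (mod 53)
  16^128 ≡ 10² = 100 ≡ 47 (mod 53)
143 = 128 + 8 + 4 + 2 + 1, so 16^143 = 16^128 × 16^8 × 16^4 × 16^2 × 16^1 ≡ 47 × 42 × 28 × 44 × 16 (mod 53)
Multiplying step by step:
  47 × 42 = 1974 ≡ 13 (mod 53)
  13 × 28 = 364 ≡ 46 (mod 53)
  46 × 44 = 2024 ≡ 10 (mod 53)
  10 × 16 = 160 ≡ 1 (mod 53)
Result: 16^143 ≡ 1 (mod 53)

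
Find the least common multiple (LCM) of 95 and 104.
9880

First find GCD(95, 104) using the Euclidean algorithm:
95 = 0 × 104 + 95
104 = 1 × 95 + 9
95 = 10 × 9 + 5
9 = 1 × 5 + 4
5 = 1 × 4 + 1
4 = 4 × 1 + 0
GCD(95, 104) = 1

LCM formula: LCM(a, b) = (a × b) / GCD(a, b)
LCM(95, 104) = (95 × 104) / 1
LCM(95, 104) = 9880 / 1
LCM(95, 104) = 9880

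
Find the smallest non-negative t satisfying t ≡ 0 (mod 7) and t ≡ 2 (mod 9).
M = 7 × 9 = 63. M₁ = 9, y₁ ≡ 4 (mod 7). M₂ = 7, y₂ ≡ 4 (mod 9). t = 0×9×4 + 2×7×4 ≡ 56 (mod 63)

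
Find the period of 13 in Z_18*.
Powers of 13 mod 18: 13^1≡13, 13^2≡7, 13^3≡1. Order = 3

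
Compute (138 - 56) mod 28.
26

(138 - 56) = 82
82 mod 28 = 26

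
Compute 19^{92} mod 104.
81

Using successive squaring:
Binary expansion of 92: 1011100
Powers of 19 mod 104 (each is the square of the previous):
  19^1 ≡ 19 (mod 104)
  19^2 ≡ 19² = 361 ≡ 49 (mod 104)
  19^4 ≡ 49² = 2401 ≡ 9 (mod 104)
  19^8 ≡ 9² = 81 ≡ 81 (mod 104)
  19^16 ≡ 81² = 6561 ≡ 9 (mod 104)
  19^32 ≡ 9² = 81 ≡ 81 (mod 104)
  19^64 ≡ 81² = 6561 ≡ 9 (mod 104)
92 = 64 + 16 + 8 + 4, so 19^92 = 19^64 × 19^16 × 19^8 × 19^4 ≡ 9 × 9 × 81 × 9 (mod 104)
Multiplying step by step:
  9 × 9 = 81 ≡ 81 (mod 104)
  81 × 81 = 6561 ≡ 9 (mod 104)
  9 × 9 = 81 ≡ 81 (mod 104)
Result: 19^92 ≡ 81 (mod 104)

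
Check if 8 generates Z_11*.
p - 1 = 10 has prime divisors 2, 5. Check 8^(10/q) mod 11 for each: 8^(10/2) = 8^5 ≡ 10, 8^(10/5) = 8^2 ≡ 9 (mod 11). None of these is 1, so 8 has order 10 = φ(11), so it is a primitive root mod 11.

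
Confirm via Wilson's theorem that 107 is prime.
(106)! mod 107 = 106. Since this equals -1 (mod 107), Wilson confirms 107 is prime.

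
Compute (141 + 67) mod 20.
8

(141 + 67) = 208
208 mod 20 = 8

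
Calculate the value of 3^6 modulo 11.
6 = 4 + 2 (binary 110). Repeated squaring mod 11: 3^1 ≡ 3; 3^2 ≡ 3² = 9 ≡ 9; 3^4 ≡ 9² = 81 ≡ 4. Multiply: 3^6 = 3^4 × 3^2 ≡ 4 × 9 (mod 11): 4 × 9 = 36 ≡ 3. So 3^6 ≡ 3 (mod 11).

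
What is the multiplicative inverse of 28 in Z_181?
28^(-1) ≡ 97 (mod 181). Verification: 28 × 97 = 2716 ≡ 1 (mod 181)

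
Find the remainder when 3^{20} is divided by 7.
By Fermat: 3^{6} ≡ 1 (mod 7). 20 = 3×6 + 2. So 3^{20} ≡ 3^{2} ≡ 2 (mod 7)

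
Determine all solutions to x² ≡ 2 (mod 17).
The square roots of 2 mod 17 are 6 and 11. Verify: 6² = 36 ≡ 2 (mod 17)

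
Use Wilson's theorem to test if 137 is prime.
(136)! mod 137 = 136. Since 136 ≡ -1 (mod 137), 137 is prime.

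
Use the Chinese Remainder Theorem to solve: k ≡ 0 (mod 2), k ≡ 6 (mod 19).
6

Using the Chinese Remainder Theorem:
M = product of moduli = 38
For equation 1: M_1 = 19, 19 ≡ 1 (mod 2), inverse of 19 mod 2 is 1 (check: 1 × 1 = 1 ≡ 1 (mod 2))
For equation 2: M_2 = 2, 2 ≡ 2 (mod 19), inverse of 2 mod 19 is 10 (check: 2 × 10 = 20 ≡ 1 (mod 19))
Combine: k ≡ Σ r_i×M_i×(M_i⁻¹ mod m_i) = 0×19×1 + 6×2×10 = 0 + 120 = 120
120 mod 38 = 6
k ≡ 6 (mod 38)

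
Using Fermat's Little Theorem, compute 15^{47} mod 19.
3

By Fermat's Little Theorem, a^(p-1) ≡ 1 (mod p) for prime p and gcd(a, p) = 1
Here p = 19, so 15^18 ≡ 1 (mod 19)
We can reduce the exponent: 47 mod 18 = 11
So 15^47 ≡ 15^11 (mod 19)
Computing: 15^11 mod 19 = 3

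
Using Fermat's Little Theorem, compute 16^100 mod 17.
By Fermat: 16^{16} ≡ 1 (mod 17). 100 = 6×16 + 4. So 16^{100} ≡ 16^{4} ≡ 1 (mod 17)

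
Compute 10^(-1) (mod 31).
28

Using Extended Euclidean Algorithm:
gcd(10, 31) = 1
Bezout coefficients: 10 × -3 + 31 × 1 = 1
So 10 × -3 ≡ 1 (mod 31)
The inverse is -3 mod 31 = 28
Verification: 10 × 28 = 280 = 9 × 31 + 1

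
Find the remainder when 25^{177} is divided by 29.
By Fermat: 25^{28} ≡ 1 (mod 29). 177 = 6×28 + 9. So 25^{177} ≡ 25^{9} ≡ 16 (mod 29)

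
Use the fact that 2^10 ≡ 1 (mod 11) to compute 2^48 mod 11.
By Fermat: 2^{10} ≡ 1 (mod 11). 48 = 4×10 + 8. So 2^{48} ≡ 2^{8} ≡ 3 (mod 11)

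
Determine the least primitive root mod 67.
p - 1 = 66 has prime divisors 2, 3, 11. h is a primitive root mod 67 iff h^(66/q) ≢ 1 (mod 67) for each such q.
h = 2: 2^33 ≡ 66, 2^22 ≡ 37, 2^6 ≡ 64 (mod 67); none is 1, so 2 has order 66 and is a primitive root.
The smallest primitive root mod 67 is g = 2.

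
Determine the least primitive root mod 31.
p - 1 = 30 has prime divisors 2, 3, 5. h is a primitive root mod 31 iff h^(30/q) ≢ 1 (mod 31) for each such q.
h = 2: 2^15 ≡ 1, 2^10 ≡ 1, 2^6 ≡ 2 (mod 31); 2^15 ≡ 1, so not a primitive root.
h = 3: 3^15 ≡ 30, 3^10 ≡ 25, 3^6 ≡ 16 (mod 31); none is 1, so 3 has order 30 and is a primitive root.
The smallest primitive root mod 31 is g = 3.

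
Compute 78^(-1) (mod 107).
59

Using Extended Euclidean Algorithm:
gcd(78, 107) = 1
Bezout coefficients: 78 × -48 + 107 × 35 = 1
So 78 × -48 ≡ 1 (mod 107)
The inverse is -48 mod 107 = 59
Verification: 78 × 59 = 4602 = 43 × 107 + 1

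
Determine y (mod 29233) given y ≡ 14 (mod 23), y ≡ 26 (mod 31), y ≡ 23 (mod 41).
17448

Using the Chinese Remainder Theorem:
M = product of moduli = 29233
For equation 1: M_1 = 1271, 1271 ≡ 6 (mod 23), inverse of 1271 mod 23 is 4 (check: 6 × 4 = 24 ≡ 1 (mod 23))
For equation 2: M_2 = 943, 943 ≡ 13 (mod 31), inverse of 943 mod 31 is 12 (check: 13 × 12 = 156 ≡ 1 (mod 31))
For equation 3: M_3 = 713, 713 ≡ 16 (mod 41), inverse of 713 mod 41 is 18 (check: 16 × 18 = 288 ≡ 1 (mod 41))
Combine: y ≡ Σ r_i×M_i×(M_i⁻¹ mod m_i) = 14×1271×4 + 26×943×12 + 23×713×18 = 71176 + 294216 + 295182 = 660574
660574 mod 29233 = 17448
y ≡ 17448 (mod 29233)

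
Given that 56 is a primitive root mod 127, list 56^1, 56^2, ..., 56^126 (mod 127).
g^1, g^2, ..., g^{126} mod 127: {56, 88, 102, 124, 86, 117, 75, 9, 123, 30, 29, 100, 12, 37, 40, 81, 91, 16, 7, 11, 108, 79, 106, 94, 57, 17, 63, 99, 83, 76, 65, 84, 5, 26, 59, 2, 112, 49, 77, 121, 45, 107, 23, 18, 119, 60, 58, 73, 24, 74, 80, 35, 55, 32, 14, 22, 89, 31, 85, 61, 114, 34, 126, 71, 39, 25, 3, 41, 10, 52, 118, 4, 97, 98, 27, 115, 90, 87, 46, 36, 111, 120, 116, 19, 48, 21, 33, 70, 110, 64, 28, 44, 51, 62, 43, 122, 101, 68, 125, 15, 78, 50, 6, 82, 20, 104, 109, 8, 67, 69, 54, 103, 53, 47, 92, 72, 95, 113, 105, 38, 96, 42, 66, 13, 93, 1}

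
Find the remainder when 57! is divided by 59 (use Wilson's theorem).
(58)! = (57)! × (58) ≡ -1 (mod 59). So (57)! ≡ -1 × (58)^(-1) ≡ (-1)×(-1) = 1 (mod 59)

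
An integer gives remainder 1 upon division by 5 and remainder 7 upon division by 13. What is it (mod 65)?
M = 5 × 13 = 65. M₁ = 13, y₁ ≡ 2 (mod 5). M₂ = 5, y₂ ≡ 8 (mod 13). k = 1×13×2 + 7×5×8 ≡ 46 (mod 65). The smallest positive such number is 46.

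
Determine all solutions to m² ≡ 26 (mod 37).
The square roots of 26 mod 37 are 10 and 27. Verify: 10² = 100 ≡ 26 (mod 37)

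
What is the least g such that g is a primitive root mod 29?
p - 1 = 28 has prime divisors 2, 7. h is a primitive root mod 29 iff h^(28/q) ≢ 1 (mod 29) for each such q.
h = 2: 2^14 ≡ 28, 2^4 ≡ 16 (mod 29); none is 1, so 2 has order 28 and is a primitive root.
The smallest primitive root mod 29 is g = 2.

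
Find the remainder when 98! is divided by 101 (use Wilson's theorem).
(100)! = (98)! × (99) × (100) ≡ -1 (mod 101). So (98)! ≡ -1 × [(100)(99)]^(-1) ≡ 50 (mod 101)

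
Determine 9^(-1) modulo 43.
9^(-1) ≡ 24 (mod 43). Verification: 9 × 24 = 216 ≡ 1 (mod 43)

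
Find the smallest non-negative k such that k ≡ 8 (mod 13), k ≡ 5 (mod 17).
73

Using the Chinese Remainder Theorem:
M = product of moduli = 221
For equation 1: M_1 = 17, 17 ≡ 4 (mod 13), inverse of 17 mod 13 is 10 (check: 4 × 10 = 40 ≡ 1 (mod 13))
For equation 2: M_2 = 13, 13 ≡ 13 (mod 17), inverse of 13 mod 17 is 4 (check: 13 × 4 = 52 ≡ 1 (mod 17))
Combine: k ≡ Σ r_i×M_i×(M_i⁻¹ mod m_i) = 8×17×10 + 5×13×4 = 1360 + 260 = 1620
1620 mod 221 = 73
k ≡ 73 (mod 221)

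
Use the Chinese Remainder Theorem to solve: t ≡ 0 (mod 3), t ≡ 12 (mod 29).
M = 3 × 29 = 87. M₁ = 29, y₁ ≡ 2 (mod 3). M₂ = 3, y₂ ≡ 10 (mod 29). t = 0×29×2 + 12×3×10 ≡ 12 (mod 87)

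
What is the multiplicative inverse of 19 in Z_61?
45

Using Extended Euclidean Algorithm:
gcd(19, 61) = 1
Bezout coefficients: 19 × -16 + 61 × 5 = 1
So 19 × -16 ≡ 1 (mod 61)
The inverse is -16 mod 61 = 45
Verification: 19 × 45 = 855 = 14 × 61 + 1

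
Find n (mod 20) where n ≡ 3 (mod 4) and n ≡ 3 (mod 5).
M = 4 × 5 = 20. M₁ = 5, y₁ ≡ 1 (mod 4). M₂ = 4, y₂ ≡ 4 (mod 5). n = 3×5×1 + 3×4×4 ≡ 3 (mod 20)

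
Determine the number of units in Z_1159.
1080

Prime factorization: 1159 = 19 × 61
Using the formula φ(n) = n × Π(1 - 1/p) for each prime factor p:
φ(1159) = 1159 × (1 - 1/19) × (1 - 1/61)
φ(1159) = 1080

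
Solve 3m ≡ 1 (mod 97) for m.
3^(-1) ≡ 65 (mod 97). Verification: 3 × 65 = 195 ≡ 1 (mod 97)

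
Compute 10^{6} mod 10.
0

Using successive squaring:
Binary expansion of 6: 110
Powers of 10 mod 10 (each is the square of the previous):
  10^1 ≡ 0 (mod 10)
  10^2 ≡ 0² = 0 ≡ 0 (mod 10)
  10^4 ≡ 0² = 0 ≡ 0 (mod 10)
6 = 4 + 2, so 10^6 = 10^4 × 10^2 ≡ 0 × 0 (mod 10)
Multiplying step by step:
  0 × 0 = 0 ≡ 0 (mod 10)
Result: 10^6 ≡ 0 (mod 10)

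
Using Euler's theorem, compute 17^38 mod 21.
By Euler: 17^{12} ≡ 1 (mod 21) since gcd(17, 21) = 1. 38 = 3×12 + 2. So 17^{38} ≡ 17^{2} ≡ 16 (mod 21)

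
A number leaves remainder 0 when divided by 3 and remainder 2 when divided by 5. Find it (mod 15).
M = 3 × 5 = 15. M₁ = 5, y₁ ≡ 2 (mod 3). M₂ = 3, y₂ ≡ 2 (mod 5). m = 0×5×2 + 2×3×2 ≡ 12 (mod 15)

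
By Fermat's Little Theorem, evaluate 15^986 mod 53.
By Fermat: 15^{52} ≡ 1 (mod 53). 986 ≡ 50 (mod 52). So 15^{986} ≡ 15^{50} ≡ 49 (mod 53)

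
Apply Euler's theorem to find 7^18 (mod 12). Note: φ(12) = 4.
By Euler: 7^{4} ≡ 1 (mod 12) since gcd(7, 12) = 1. 18 = 4×4 + 2. So 7^{18} ≡ 7^{2} ≡ 1 (mod 12)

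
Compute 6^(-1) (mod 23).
6^(-1) ≡ 4 (mod 23). Verification: 6 × 4 = 24 ≡ 1 (mod 23)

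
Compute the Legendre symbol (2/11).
(2/11) = 2^{5} mod 11 = -1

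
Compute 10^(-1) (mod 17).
10^(-1) ≡ 12 (mod 17). Verification: 10 × 12 = 120 ≡ 1 (mod 17)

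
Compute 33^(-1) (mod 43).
33^(-1) ≡ 30 (mod 43). Verification: 33 × 30 = 990 ≡ 1 (mod 43)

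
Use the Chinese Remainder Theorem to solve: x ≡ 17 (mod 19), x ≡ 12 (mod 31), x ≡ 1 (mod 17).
8909

Using the Chinese Remainder Theorem:
M = product of moduli = 10013
For equation 1: M_1 = 527, 527 ≡ 14 (mod 19), inverse of 527 mod 19 is 15 (check: 14 × 15 = 210 ≡ 1 (mod 19))
For equation 2: M_2 = 323, 323 ≡ 13 (mod 31), inverse of 323 mod 31 is 12 (check: 13 × 12 = 156 ≡ 1 (mod 31))
For equation 3: M_3 = 589, 589 ≡ 11 (mod 17), inverse of 589 mod 17 is 14 (check: 11 × 14 = 154 ≡ 1 (mod 17))
Combine: x ≡ Σ r_i×M_i×(M_i⁻¹ mod m_i) = 17×527×15 + 12×323×12 + 1×589×14 = 134385 + 46512 + 8246 = 189143
189143 mod 10013 = 8909
x ≡ 8909 (mod 10013)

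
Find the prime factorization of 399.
3 × 7 × 19

Divide by primes starting from smallest:
399 ÷ 3 = 133
133 ÷ 7 = 19
19 ÷ 19 = 1

399 = 3 × 7 × 19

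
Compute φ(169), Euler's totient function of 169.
156

Prime factorization: 169 = 13^2
Using the formula φ(n) = n × Π(1 - 1/p) for each prime factor p:
φ(169) = 169 × (1 - 1/13)
φ(169) = 156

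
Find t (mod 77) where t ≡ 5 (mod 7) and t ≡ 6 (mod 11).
M = 7 × 11 = 77. M₁ = 11, y₁ ≡ 2 (mod 7). M₂ = 7, y₂ ≡ 8 (mod 11). t = 5×11×2 + 6×7×8 ≡ 61 (mod 77)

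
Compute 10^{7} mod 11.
10

Using successive squaring:
Binary expansion of 7: 111
Powers of 10 mod 11 (each is the square of the previous):
  10^1 ≡ 10 (mod 11)
  10^2 ≡ 10² = 100 ≡ 1 (mod 11)
  10^4 ≡ 1² = 1 ≡ 1 (mod 11)
7 = 4 + 2 + 1, so 10^7 = 10^4 × 10^2 × 10^1 ≡ 1 × 1 × 10 (mod 11)
Multiplying step by step:
  1 × 1 = 1 ≡ 1 (mod 11)
  1 × 10 = 10 ≡ 10 (mod 11)
Result: 10^7 ≡ 10 (mod 11)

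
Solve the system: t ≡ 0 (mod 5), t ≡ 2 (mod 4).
M = 5 × 4 = 20. M₁ = 4, y₁ ≡ 4 (mod 5). M₂ = 5, y₂ ≡ 1 (mod 4). t = 0×4×4 + 2×5×1 ≡ 10 (mod 20)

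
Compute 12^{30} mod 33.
12

Using successive squaring:
Binary expansion of 30: 11110
Powers of 12 mod 33 (each is the square of the previous):
  12^1 ≡ 12 (mod 33)
  12^2 ≡ 12² = 144 ≡ 12 (mod 33)
  12^4 ≡ 12² = 144 ≡ 12 (mod 33)
  12^8 ≡ 12² = 144 ≡ 12 (mod 33)
  12^16 ≡ 12² = 144 ≡ 12 (mod 33)
30 = 16 + 8 + 4 + 2, so 12^30 = 12^16 × 12^8 × 12^4 × 12^2 ≡ 12 × 12 × 12 × 12 (mod 33)
Multiplying step by step:
  12 × 12 = 144 ≡ 12 (mod 33)
  12 × 12 = 144 ≡ 12 (mod 33)
  12 × 12 = 144 ≡ 12 (mod 33)
Result: 12^30 ≡ 12 (mod 33)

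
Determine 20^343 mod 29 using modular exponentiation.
Using Fermat: 20^{28} ≡ 1 (mod 29). 343 ≡ 7 (mod 28). So 20^{343} ≡ 20^{7} ≡ 1 (mod 29)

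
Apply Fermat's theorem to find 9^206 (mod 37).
By Fermat: 9^{36} ≡ 1 (mod 37). 206 ≡ 26 (mod 36). So 9^{206} ≡ 9^{26} ≡ 33 (mod 37)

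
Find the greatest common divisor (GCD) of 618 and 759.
3

Using the Euclidean algorithm:
618 = 0 × 759 + 618
759 = 1 × 618 + 141
618 = 4 × 141 + 54
141 = 2 × 54 + 33
54 = 1 × 33 + 21
33 = 1 × 21 + 12
21 = 1 × 12 + 9
12 = 1 × 9 + 3
9 = 3 × 3 + 0

GCD(618, 759) = 3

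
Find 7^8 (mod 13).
8 = 8 (binary 1000). Repeated squaring mod 13: 7^1 ≡ 7; 7^2 ≡ 7² = 49 ≡ 10; 7^4 ≡ 10² = 100 ≡ 9; 7^8 ≡ 9² = 81 ≡ 3. So 7^8 ≡ 3 (mod 13).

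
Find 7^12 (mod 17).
Using repeated squaring. 12 = 8 + 4 (binary 1100). Repeated squaring mod 17: 7^1 ≡ 7; 7^2 ≡ 7² = 49 ≡ 15; 7^4 ≡ 15² = 225 ≡ 4; 7^8 ≡ 4² = 16 ≡ 16. Multiply: 7^12 = 7^8 × 7^4 ≡ 16 × 4 (mod 17): 16 × 4 = 64 ≡ 13. So 7^12 ≡ 13 (mod 17).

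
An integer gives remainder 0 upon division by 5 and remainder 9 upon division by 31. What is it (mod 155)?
M = 5 × 31 = 155. M₁ = 31, y₁ ≡ 1 (mod 5). M₂ = 5, y₂ ≡ 25 (mod 31). t = 0×31×1 + 9×5×25 ≡ 40 (mod 155). The smallest positive such number is 40.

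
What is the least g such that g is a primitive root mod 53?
p - 1 = 52 has prime divisors 2, 13. h is a primitive root mod 53 iff h^(52/q) ≢ 1 (mod 53) for each such q.
h = 2: 2^26 ≡ 52, 2^4 ≡ 16 (mod 53); none is 1, so 2 has order 52 and is a primitive root.
The smallest primitive root mod 53 is g = 2.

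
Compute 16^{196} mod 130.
16

Using successive squaring:
Binary expansion of 196: 11000100
Powers of 16 mod 130 (each is the square of the previous):
  16^1 ≡ 16 (mod 130)
  16^2 ≡ 16² = 256 ≡ 126 (mod 130)
  16^4 ≡ 126² = 15876 ≡ 16 (mod 130)
  16^8 ≡ 16² = 256 ≡ 126 (mod 130)
  16^16 ≡ 126² = 15876 ≡ 16 (mod 130)
  16^32 ≡ 16² = 256 ≡ 126 (mod 130)
  16^64 ≡ 126² = 15876 ≡ 16 (mod 130)
  16^128 ≡ 16² = 256 ≡ 126 (mod 130)
196 = 128 + 64 + 4, so 16^196 = 16^128 × 16^64 × 16^4 ≡ 126 × 16 × 16 (mod 130)
Multiplying step by step:
  126 × 16 = 2016 ≡ 66 (mod 130)
  66 × 16 = 1056 ≡ 16 (mod 130)
Result: 16^196 ≡ 16 (mod 130)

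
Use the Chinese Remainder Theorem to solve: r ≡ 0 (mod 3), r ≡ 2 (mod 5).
M = 3 × 5 = 15. M₁ = 5, y₁ ≡ 2 (mod 3). M₂ = 3, y₂ ≡ 2 (mod 5). r = 0×5×2 + 2×3×2 ≡ 12 (mod 15)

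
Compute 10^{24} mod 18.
10

Using successive squaring:
Binary expansion of 24: 11000
Powers of 10 mod 18 (each is the square of the previous):
  10^1 ≡ 10 (mod 18)
  10^2 ≡ 10² = 100 ≡ 10 (mod 18)
  10^4 ≡ 10² = 100 ≡ 10 (mod 18)
  10^8 ≡ 10² = 100 ≡ 10 (mod 18)
  10^16 ≡ 10² = 100 ≡ 10 (mod 18)
24 = 16 + 8, so 10^24 = 10^16 × 10^8 ≡ 10 × 10 (mod 18)
Multiplying step by step:
  10 × 10 = 100 ≡ 10 (mod 18)
Result: 10^24 ≡ 10 (mod 18)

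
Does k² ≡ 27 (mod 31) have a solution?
By Euler's criterion: 27^{15} ≡ 30 (mod 31). Since this equals -1 (≡ 30), 27 is not a QR.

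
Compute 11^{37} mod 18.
11

Using successive squaring:
Binary expansion of 37: 100101
Powers of 11 mod 18 (each is the square of the previous):
  11^1 ≡ 11 (mod 18)
  11^2 ≡ 11² = 121 ≡ 13 (mod 18)
  11^4 ≡ 13² = 169 ≡ 7 (mod 18)
  11^8 ≡ 7² = 49 ≡ 13 (mod 18)
  11^16 ≡ 13² = 169 ≡ 7 (mod 18)
  11^32 ≡ 7² = 49 ≡ 13 (mod 18)
37 = 32 + 4 + 1, so 11^37 = 11^32 × 11^4 × 11^1 ≡ 13 × 7 × 11 (mod 18)
Multiplying step by step:
  13 × 7 = 91 ≡ 1 (mod 18)
  1 × 11 = 11 ≡ 11 (mod 18)
Result: 11^37 ≡ 11 (mod 18)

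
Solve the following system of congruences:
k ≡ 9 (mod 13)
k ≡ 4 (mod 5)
9

Using the Chinese Remainder Theorem:
M = product of moduli = 65
For equation 1: M_1 = 5, 5 ≡ 5 (mod 13), inverse of 5 mod 13 is 8 (check: 5 × 8 = 40 ≡ 1 (mod 13))
For equation 2: M_2 = 13, 13 ≡ 3 (mod 5), inverse of 13 mod 5 is 2 (check: 3 × 2 = 6 ≡ 1 (mod 5))
Combine: k ≡ Σ r_i×M_i×(M_i⁻¹ mod m_i) = 9×5×8 + 4×13×2 = 360 + 104 = 464
464 mod 65 = 9
k ≡ 9 (mod 65)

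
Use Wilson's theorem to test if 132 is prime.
(131)! mod 132 = 0. Since 0 ≢ -1 (mod 132), 132 is not prime.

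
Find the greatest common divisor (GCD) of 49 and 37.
1

Using the Euclidean algorithm:
49 = 1 × 37 + 12
37 = 3 × 12 + 1
12 = 12 × 1 + 0

GCD(49, 37) = 1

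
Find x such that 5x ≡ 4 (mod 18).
8

Since gcd(5, 18) = 1 divides 4, a solution exists.
Multiply both sides by the inverse of 5 mod 18:
  5^(-1) mod 18 = 11
  x ≡ 11 × 4 ≡ 44 ≡ 8 (mod 18)
Verification: 5 × 8 = 40 = 2 × 18 + 4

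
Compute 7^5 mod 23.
5 = 4 + 1 (binary 101). Repeated squaring mod 23: 7^1 ≡ 7; 7^2 ≡ 7² = 49 ≡ 3; 7^4 ≡ 3² = 9 ≡ 9. Multiply: 7^5 = 7^4 × 7^1 ≡ 9 × 7 (mod 23): 9 × 7 = 63 ≡ 17. So 7^5 ≡ 17 (mod 23).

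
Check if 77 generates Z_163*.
p - 1 = 162 has prime divisors 2, 3. Check 77^(162/q) mod 163 for each: 77^(162/2) = 77^81 ≡ 1, 77^(162/3) = 77^54 ≡ 1 (mod 163). Since 77^81 ≡ 1 (mod 163), the order of 77 divides 81 (in fact the order is 27) ≠ 162, so it is not a primitive root.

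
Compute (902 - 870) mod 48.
32

(902 - 870) = 32
32 mod 48 = 32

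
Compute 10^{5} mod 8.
0

Using successive squaring:
Binary expansion of 5: 101
Powers of 10 mod 8 (each is the square of the previous):
  10^1 ≡ 2 (mod 8)
  10^2 ≡ 2² = 4 ≡ 4 (mod 8)
  10^4 ≡ 4² = 16 ≡ 0 (mod 8)
5 = 4 + 1, so 10^5 = 10^4 × 10^1 ≡ 0 × 2 (mod 8)
Multiplying step by step:
  0 × 2 = 0 ≡ 0 (mod 8)
Result: 10^5 ≡ 0 (mod 8)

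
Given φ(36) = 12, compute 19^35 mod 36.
By Euler: 19^{12} ≡ 1 (mod 36) since gcd(19, 36) = 1. 35 = 2×12 + 11. So 19^{35} ≡ 19^{11} ≡ 19 (mod 36)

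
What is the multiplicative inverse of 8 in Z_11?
8^(-1) ≡ 7 (mod 11). Verification: 8 × 7 = 56 ≡ 1 (mod 11)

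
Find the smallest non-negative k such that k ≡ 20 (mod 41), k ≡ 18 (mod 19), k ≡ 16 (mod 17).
1291

Using the Chinese Remainder Theorem:
M = product of moduli = 13243
For equation 1: M_1 = 323, 323 ≡ 36 (mod 41), inverse of 323 mod 41 is 8 (check: 36 × 8 = 288 ≡ 1 (mod 41))
For equation 2: M_2 = 697, 697 ≡ 13 (mod 19), inverse of 697 mod 19 is 3 (check: 13 × 3 = 39 ≡ 1 (mod 19))
For equation 3: M_3 = 779, 779 ≡ 14 (mod 17), inverse of 779 mod 17 is 11 (check: 14 × 11 = 154 ≡ 1 (mod 17))
Combine: k ≡ Σ r_i×M_i×(M_i⁻¹ mod m_i) = 20×323×8 + 18×697×3 + 16×779×11 = 51680 + 37638 + 137104 = 226422
226422 mod 13243 = 1291
k ≡ 1291 (mod 13243)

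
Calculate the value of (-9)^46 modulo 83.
Using repeated squaring. (-9) ≡ 74 (mod 83). 46 = 32 + 8 + 4 + 2 (binary 101110). Repeated squaring mod 83: 74^1 ≡ 74; 74^2 ≡ 74² = 5476 ≡ 81; 74^4 ≡ 81² = 6561 ≡ 4; 74^8 ≡ 4² = 16 ≡ 16; 74^16 ≡ 16² = 256 ≡ 7; 74^32 ≡ 7² = 49 ≡ 49. Multiply: (-9)^46 ≡ 74^32 × 74^8 × 74^4 × 74^2 ≡ 49 × 16 × 4 × 81 (mod 83): 49 × 16 = 784 ≡ 37; 37 × 4 = 148 ≡ 65; 65 × 81 = 5265 ≡ 36. So (-9)^46 ≡ 36 (mod 83).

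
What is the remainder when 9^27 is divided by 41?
Using repeated squaring. 27 = 16 + 8 + 2 + 1 (binary 11011). Repeated squaring mod 41: 9^1 ≡ 9; 9^2 ≡ 9² = 81 ≡ 40; 9^4 ≡ 40² = 1600 ≡ 1; 9^8 ≡ 1² = 1 ≡ 1; 9^16 ≡ 1² = 1 ≡ 1. Multiply: 9^27 = 9^16 × 9^8 × 9^2 × 9^1 ≡ 1 × 1 × 40 × 9 (mod 41): 1 × 1 = 1 ≡ 1; 1 × 40 = 40 ≡ 40; 40 × 9 = 360 ≡ 32. So 9^27 ≡ 32 (mod 41).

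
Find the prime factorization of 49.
7^2

Divide by primes starting from smallest:
49 ÷ 7 = 7
7 ÷ 7 = 1

49 = 7^2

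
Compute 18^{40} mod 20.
16

Using successive squaring:
Binary expansion of 40: 101000
Powers of 18 mod 20 (each is the square of the previous):
  18^1 ≡ 18 (mod 20)
  18^2 ≡ 18² = 324 ≡ 4 (mod 20)
  18^4 ≡ 4² = 16 ≡ 16 (mod 20)
  18^8 ≡ 16² = 256 ≡ 16 (mod 20)
  18^16 ≡ 16² = 256 ≡ 16 (mod 20)
  18^32 ≡ 16² = 256 ≡ 16 (mod 20)
40 = 32 + 8, so 18^40 = 18^32 × 18^8 ≡ 16 × 16 (mod 20)
Multiplying step by step:
  16 × 16 = 256 ≡ 16 (mod 20)
Result: 18^40 ≡ 16 (mod 20)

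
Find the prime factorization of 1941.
3 × 647

Divide by primes starting from smallest:
1941 ÷ 3 = 647
647 ÷ 647 = 1

1941 = 3 × 647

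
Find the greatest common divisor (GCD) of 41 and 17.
1

Using the Euclidean algorithm:
41 = 2 × 17 + 7
17 = 2 × 7 + 3
7 = 2 × 3 + 1
3 = 3 × 1 + 0

GCD(41, 17) = 1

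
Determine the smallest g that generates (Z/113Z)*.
3

A primitive root g modulo p has order p-1 = 112
Prime divisors of 112: [2, 7]
g is a primitive root iff g^(112/q) ≢ 1 (mod 113) for each prime divisor q
Testing small values:
  g = 2: 2^56 ≡ 1, 2^16 ≡ 109 (mod 113) → 2^56 ≡ 1, not primitive root
  g = 3: 3^56 ≡ 112, 3^16 ≡ 49 (mod 113) → none is 1, primitive root!
The smallest primitive root is 3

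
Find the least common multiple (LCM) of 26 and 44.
572

First find GCD(26, 44) using the Euclidean algorithm:
26 = 0 × 44 + 26
44 = 1 × 26 + 18
26 = 1 × 18 + 8
18 = 2 × 8 + 2
8 = 4 × 2 + 0
GCD(26, 44) = 2

LCM formula: LCM(a, b) = (a × b) / GCD(a, b)
LCM(26, 44) = (26 × 44) / 2
LCM(26, 44) = 1144 / 2
LCM(26, 44) = 572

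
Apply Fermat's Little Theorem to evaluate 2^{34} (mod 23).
2

By Fermat's Little Theorem, a^(p-1) ≡ 1 (mod p) for prime p and gcd(a, p) = 1
Here p = 23, so 2^22 ≡ 1 (mod 23)
We can reduce the exponent: 34 mod 22 = 12
So 2^34 ≡ 2^12 (mod 23)
Computing: 2^12 mod 23 = 2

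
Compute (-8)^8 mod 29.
(-8) ≡ 21 (mod 29). 8 = 8 (binary 1000). Repeated squaring mod 29: 21^1 ≡ 21; 21^2 ≡ 21² = 441 ≡ 6; 21^4 ≡ 6² = 36 ≡ 7; 21^8 ≡ 7² = 49 ≡ 20. So (-8)^8 ≡ 20 (mod 29).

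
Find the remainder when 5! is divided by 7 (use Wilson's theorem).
(6)! = (5)! × (6) ≡ -1 (mod 7). So (5)! ≡ -1 × (6)^(-1) ≡ (-1)×(-1) = 1 (mod 7)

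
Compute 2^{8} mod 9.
4

Using successive squaring:
Binary expansion of 8: 1000
Powers of 2 mod 9 (each is the square of the previous):
  2^1 ≡ 2 (mod 9)
  2^2 ≡ 2² = 4 ≡ 4 (mod 9)
  2^4 ≡ 4² = 16 ≡ 7 (mod 9)
  2^8 ≡ 7² = 49 ≡ 4 (mod 9)
8 is a power of 2, so 2^8 is the last square: ≡ 4 (mod 9)
Result: 2^8 ≡ 4 (mod 9)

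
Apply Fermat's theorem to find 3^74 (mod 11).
By Fermat: 3^{10} ≡ 1 (mod 11). 74 = 7×10 + 4. So 3^{74} ≡ 3^{4} ≡ 4 (mod 11)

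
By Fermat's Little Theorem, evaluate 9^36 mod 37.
By Fermat's Little Theorem, 9^{36} ≡ 1 (mod 37) since 37 is prime and gcd(9, 37) = 1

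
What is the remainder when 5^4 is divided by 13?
4 = 4 (binary 100). Repeated squaring mod 13: 5^1 ≡ 5; 5^2 ≡ 5² = 25 ≡ 12; 5^4 ≡ 12² = 144 ≡ 1. So 5^4 ≡ 1 (mod 13).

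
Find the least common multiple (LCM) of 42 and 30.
210

First find GCD(42, 30) using the Euclidean algorithm:
42 = 1 × 30 + 12
30 = 2 × 12 + 6
12 = 2 × 6 + 0
GCD(42, 30) = 6

LCM formula: LCM(a, b) = (a × b) / GCD(a, b)
LCM(42, 30) = (42 × 30) / 6
LCM(42, 30) = 1260 / 6
LCM(42, 30) = 210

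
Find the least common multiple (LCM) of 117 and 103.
12051

First find GCD(117, 103) using the Euclidean algorithm:
117 = 1 × 103 + 14
103 = 7 × 14 + 5
14 = 2 × 5 + 4
5 = 1 × 4 + 1
4 = 4 × 1 + 0
GCD(117, 103) = 1

LCM formula: LCM(a, b) = (a × b) / GCD(a, b)
LCM(117, 103) = (117 × 103) / 1
LCM(117, 103) = 12051 / 1
LCM(117, 103) = 12051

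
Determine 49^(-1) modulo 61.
49^(-1) ≡ 5 (mod 61). Verification: 49 × 5 = 245 ≡ 1 (mod 61)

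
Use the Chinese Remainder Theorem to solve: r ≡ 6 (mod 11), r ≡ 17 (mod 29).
M = 11 × 29 = 319. M₁ = 29, y₁ ≡ 8 (mod 11). M₂ = 11, y₂ ≡ 8 (mod 29). r = 6×29×8 + 17×11×8 ≡ 17 (mod 319)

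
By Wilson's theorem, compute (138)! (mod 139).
By Wilson's theorem, (138)! ≡ -1 ≡ 138 (mod 139)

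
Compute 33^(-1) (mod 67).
65

Using Extended Euclidean Algorithm:
gcd(33, 67) = 1
Bezout coefficients: 33 × -2 + 67 × 1 = 1
So 33 × -2 ≡ 1 (mod 67)
The inverse is -2 mod 67 = 65
Verification: 33 × 65 = 2145 = 32 × 67 + 1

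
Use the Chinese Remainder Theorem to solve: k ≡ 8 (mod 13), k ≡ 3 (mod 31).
34

Using the Chinese Remainder Theorem:
M = product of moduli = 403
For equation 1: M_1 = 31, 31 ≡ 5 (mod 13), inverse of 31 mod 13 is 8 (check: 5 × 8 = 40 ≡ 1 (mod 13))
For equation 2: M_2 = 13, 13 ≡ 13 (mod 31), inverse of 13 mod 31 is 12 (check: 13 × 12 = 156 ≡ 1 (mod 31))
Combine: k ≡ Σ r_i×M_i×(M_i⁻¹ mod m_i) = 8×31×8 + 3×13×12 = 1984 + 468 = 2452
2452 mod 403 = 34
k ≡ 34 (mod 403)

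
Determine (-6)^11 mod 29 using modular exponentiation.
Using repeated squaring. (-6) ≡ 23 (mod 29). 11 = 8 + 2 + 1 (binary 1011). Repeated squaring mod 29: 23^1 ≡ 23; 23^2 ≡ 23² = 529 ≡ 7; 23^4 ≡ 7² = 49 ≡ 20; 23^8 ≡ 20² = 400 ≡ 23. Multiply: (-6)^11 ≡ 23^8 × 23^2 × 23^1 ≡ 23 × 7 × 23 (mod 29): 23 × 7 = 161 ≡ 16; 16 × 23 = 368 ≡ 20. So (-6)^11 ≡ 20 (mod 29).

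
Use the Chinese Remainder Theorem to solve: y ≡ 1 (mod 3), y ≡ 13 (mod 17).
13

Using the Chinese Remainder Theorem:
M = product of moduli = 51
For equation 1: M_1 = 17, 17 ≡ 2 (mod 3), inverse of 17 mod 3 is 2 (check: 2 × 2 = 4 ≡ 1 (mod 3))
For equation 2: M_2 = 3, 3 ≡ 3 (mod 17), inverse of 3 mod 17 is 6 (check: 3 × 6 = 18 ≡ 1 (mod 17))
Combine: y ≡ Σ r_i×M_i×(M_i⁻¹ mod m_i) = 1×17×2 + 13×3×6 = 34 + 234 = 268
268 mod 51 = 13
y ≡ 13 (mod 51)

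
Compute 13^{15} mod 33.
10

Using successive squaring:
Binary expansion of 15: 1111
Powers of 13 mod 33 (each is the square of the previous):
  13^1 ≡ 13 (mod 33)
  13^2 ≡ 13² = 169 ≡ 4 (mod 33)
  13^4 ≡ 4² = 16 ≡ 16 (mod 33)
  13^8 ≡ 16² = 256 ≡ 25 (mod 33)
15 = 8 + 4 + 2 + 1, so 13^15 = 13^8 × 13^4 × 13^2 × 13^1 ≡ 25 × 16 × 4 × 13 (mod 33)
Multiplying step by step:
  25 × 16 = 400 ≡ 4 (mod 33)
  4 × 4 = 16 ≡ 16 (mod 33)
  16 × 13 = 208 ≡ 10 (mod 33)
Result: 13^15 ≡ 10 (mod 33)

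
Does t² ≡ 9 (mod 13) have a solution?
By Euler's criterion: 9^{6} ≡ 1 (mod 13). Since this equals 1, 9 is a QR.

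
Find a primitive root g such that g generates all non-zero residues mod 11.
p - 1 = 10 has prime divisors 2, 5. h is a primitive root mod 11 iff h^(10/q) ≢ 1 (mod 11) for each such q.
h = 2: 2^5 ≡ 10, 2^2 ≡ 4 (mod 11); none is 1, so 2 has order 10 and is a primitive root.
The smallest primitive root mod 11 is g = 2.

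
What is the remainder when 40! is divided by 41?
By Wilson's theorem, (40)! ≡ -1 ≡ 40 (mod 41)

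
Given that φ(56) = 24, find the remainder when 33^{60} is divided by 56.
By Euler: 33^{24} ≡ 1 (mod 56) since gcd(33, 56) = 1. 60 = 2×24 + 12. So 33^{60} ≡ 33^{12} ≡ 1 (mod 56)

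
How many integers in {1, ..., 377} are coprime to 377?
336

Prime factorization: 377 = 13 × 29
Using the formula φ(n) = n × Π(1 - 1/p) for each prime factor p:
φ(377) = 377 × (1 - 1/13) × (1 - 1/29)
φ(377) = 336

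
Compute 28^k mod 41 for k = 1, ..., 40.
g^1, g^2, ..., g^{40} mod 41: {28, 5, 17, 25, 3, 2, 15, 10, 34, 9, 6, 4, 30, 20, 27, 18, 12, 8, 19, 40, 13, 36, 24, 16, 38, 39, 26, 31, 7, 32, 35, 37, 11, 21, 14, 23, 29, 33, 22, 1}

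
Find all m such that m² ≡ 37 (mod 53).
The square roots of 37 mod 53 are 14 and 39. Verify: 14² = 196 ≡ 37 (mod 53)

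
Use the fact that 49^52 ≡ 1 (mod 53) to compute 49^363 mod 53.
By Fermat: 49^{52} ≡ 1 (mod 53). 363 = 6×52 + 51. So 49^{363} ≡ 49^{51} ≡ 13 (mod 53)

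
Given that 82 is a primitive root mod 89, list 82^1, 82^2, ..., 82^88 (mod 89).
g^1, g^2, ..., g^{88} mod 89: {82, 49, 13, 87, 14, 80, 63, 4, 61, 18, 52, 81, 56, 53, 74, 16, 66, 72, 30, 57, 46, 34, 29, 64, 86, 21, 31, 50, 6, 47, 27, 78, 77, 84, 35, 22, 24, 10, 19, 45, 41, 69, 51, 88, 7, 40, 76, 2, 75, 9, 26, 85, 28, 71, 37, 8, 33, 36, 15, 73, 23, 17, 59, 32, 43, 55, 60, 25, 3, 68, 58, 39, 83, 42, 62, 11, 12, 5, 54, 67, 65, 79, 70, 44, 48, 20, 38, 1}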